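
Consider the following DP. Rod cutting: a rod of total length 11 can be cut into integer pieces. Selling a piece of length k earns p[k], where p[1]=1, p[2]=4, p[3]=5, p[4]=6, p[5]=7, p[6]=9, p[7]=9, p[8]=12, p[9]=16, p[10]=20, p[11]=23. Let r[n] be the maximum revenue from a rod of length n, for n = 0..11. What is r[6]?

12

   n    0    1    2    3    4    5    6    7    8    9   10   11
r[n]    0    1    4    5    8    9   12   13   16   17   20   23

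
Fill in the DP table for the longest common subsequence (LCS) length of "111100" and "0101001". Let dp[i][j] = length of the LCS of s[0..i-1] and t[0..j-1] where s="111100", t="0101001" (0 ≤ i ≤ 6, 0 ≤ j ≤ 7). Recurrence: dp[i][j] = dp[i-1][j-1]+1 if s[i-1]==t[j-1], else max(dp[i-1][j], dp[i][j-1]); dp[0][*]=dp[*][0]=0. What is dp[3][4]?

2

   ''  0  1  0  1  0  0  1
''  0  0  0  0  0  0  0  0
 1  0  0  1  1  1  1  1  1
 1  0  0  1  1  2  2  2  2
 1  0  0  1  1  2  2  2  3
 1  0  0  1  1  2  2  2  3
 0  0  1  1  2  2  3  3  3
 0  0  1  1  2  2  3  4  4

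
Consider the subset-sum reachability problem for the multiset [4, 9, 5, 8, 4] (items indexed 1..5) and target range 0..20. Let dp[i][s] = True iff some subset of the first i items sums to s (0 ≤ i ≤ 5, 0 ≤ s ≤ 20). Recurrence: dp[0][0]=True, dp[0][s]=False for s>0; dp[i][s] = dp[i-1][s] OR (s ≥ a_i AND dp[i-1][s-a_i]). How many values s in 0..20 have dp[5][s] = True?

i\s   0   1   2   3   4   5   6   7   8   9  10  11  12  13  14  15  16  17  18  19  20
  0   T   F   F   F   F   F   F   F   F   F   F   F   F   F   F   F   F   F   F   F   F
  1   T   F   F   F   T   F   F   F   F   F   F   F   F   F   F   F   F   F   F   F   F
  2   T   F   F   F   T   F   F   F   F   T   F   F   F   T   F   F   F   F   F   F   F
  3   T   F   F   F   T   T   F   F   F   T   F   F   F   T   T   F   F   F   T   F   F
  4   T   F   F   F   T   T   F   F   T   T   F   F   T   T   T   F   F   T   T   F   F
  5   T   F   F   F   T   T   F   F   T   T   F   F   T   T   T   F   T   T   T   F   F

11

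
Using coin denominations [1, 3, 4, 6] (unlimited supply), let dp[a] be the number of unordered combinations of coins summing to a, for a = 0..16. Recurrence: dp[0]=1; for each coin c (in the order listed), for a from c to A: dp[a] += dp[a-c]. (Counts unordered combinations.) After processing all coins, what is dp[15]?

24

after  coin     0     1     2     3     4     5     6     7     8     9    10    11    12    13    14    15    16
          1     1     1     1     1     1     1     1     1     1     1     1     1     1     1     1     1     1
          3     1     1     1     2     2     2     3     3     3     4     4     4     5     5     5     6     6
          4     1     1     1     2     3     3     4     5     6     7     8     9    11    12    13    15    17
          6     1     1     1     2     3     3     5     6     7     9    11    12    16    18    20    24    28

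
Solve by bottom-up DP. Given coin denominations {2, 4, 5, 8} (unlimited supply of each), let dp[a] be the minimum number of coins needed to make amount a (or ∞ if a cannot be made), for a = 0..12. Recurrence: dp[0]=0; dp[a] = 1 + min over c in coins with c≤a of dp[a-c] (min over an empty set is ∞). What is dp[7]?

 a  0  1  2  3  4  5  6  7  8  9 10 11 12
dp  0  -  1  -  1  1  2  2  1  2  2  3  2
(- denotes ∞ / unreachable)

2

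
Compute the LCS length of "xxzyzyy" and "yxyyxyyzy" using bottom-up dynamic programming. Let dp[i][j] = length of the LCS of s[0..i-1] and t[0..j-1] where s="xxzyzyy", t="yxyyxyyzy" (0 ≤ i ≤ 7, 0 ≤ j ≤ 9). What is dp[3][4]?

   ''  y  x  y  y  x  y  y  z  y
''  0  0  0  0  0  0  0  0  0  0
 x  0  0  1  1  1  1  1  1  1  1
 x  0  0  1  1  1  2  2  2  2  2
 z  0  0  1  1  1  2  2  2  3  3
 y  0  1  1  2  2  2  3  3  3  4
 z  0  1  1  2  2  2  3  3  4  4
 y  0  1  1  2  3  3  3  4  4  5
 y  0  1  1  2  3  3  4  4  4  5

1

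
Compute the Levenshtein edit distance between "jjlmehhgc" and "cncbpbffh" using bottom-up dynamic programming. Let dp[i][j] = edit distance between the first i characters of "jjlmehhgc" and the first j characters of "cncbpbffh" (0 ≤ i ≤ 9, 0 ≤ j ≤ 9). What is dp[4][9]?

9

   ''  c  n  c  b  p  b  f  f  h
''  0  1  2  3  4  5  6  7  8  9
 j  1  1  2  3  4  5  6  7  8  9
 j  2  2  2  3  4  5  6  7  8  9
 l  3  3  3  3  4  5  6  7  8  9
 m  4  4  4  4  4  5  6  7  8  9
 e  5  5  5  5  5  5  6  7  8  9
 h  6  6  6  6  6  6  6  7  8  8
 h  7  7  7  7  7  7  7  7  8  8
 g  8  8  8  8  8  8  8  8  8  9
 c  9  8  9  8  9  9  9  9  9  9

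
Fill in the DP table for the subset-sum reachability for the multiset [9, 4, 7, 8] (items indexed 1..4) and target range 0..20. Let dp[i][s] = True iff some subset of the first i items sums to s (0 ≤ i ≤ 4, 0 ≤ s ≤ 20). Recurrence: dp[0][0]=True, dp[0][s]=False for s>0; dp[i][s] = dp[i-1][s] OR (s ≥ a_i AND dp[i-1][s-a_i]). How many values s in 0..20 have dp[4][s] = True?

13

i\s   0   1   2   3   4   5   6   7   8   9  10  11  12  13  14  15  16  17  18  19  20
  0   T   F   F   F   F   F   F   F   F   F   F   F   F   F   F   F   F   F   F   F   F
  1   T   F   F   F   F   F   F   F   F   T   F   F   F   F   F   F   F   F   F   F   F
  2   T   F   F   F   T   F   F   F   F   T   F   F   F   T   F   F   F   F   F   F   F
  3   T   F   F   F   T   F   F   T   F   T   F   T   F   T   F   F   T   F   F   F   T
  4   T   F   F   F   T   F   F   T   T   T   F   T   T   T   F   T   T   T   F   T   T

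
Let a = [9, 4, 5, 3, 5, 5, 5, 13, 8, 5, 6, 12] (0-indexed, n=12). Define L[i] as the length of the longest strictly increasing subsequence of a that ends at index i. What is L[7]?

3

   i    0    1    2    3    4    5    6    7    8    9   10   11
a[i]    9    4    5    3    5    5    5   13    8    5    6   12
L[i]    1    1    2    1    2    2    2    3    3    2    3    4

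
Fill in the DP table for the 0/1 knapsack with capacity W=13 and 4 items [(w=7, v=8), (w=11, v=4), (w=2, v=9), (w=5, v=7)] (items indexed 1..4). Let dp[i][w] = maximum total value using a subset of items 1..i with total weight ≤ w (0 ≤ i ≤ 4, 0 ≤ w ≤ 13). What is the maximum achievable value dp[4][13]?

i\w   0   1   2   3   4   5   6   7   8   9  10  11  12  13
  0   0   0   0   0   0   0   0   0   0   0   0   0   0   0
  1   0   0   0   0   0   0   0   8   8   8   8   8   8   8
  2   0   0   0   0   0   0   0   8   8   8   8   8   8   8
  3   0   0   9   9   9   9   9   9   9  17  17  17  17  17
  4   0   0   9   9   9   9   9  16  16  17  17  17  17  17

17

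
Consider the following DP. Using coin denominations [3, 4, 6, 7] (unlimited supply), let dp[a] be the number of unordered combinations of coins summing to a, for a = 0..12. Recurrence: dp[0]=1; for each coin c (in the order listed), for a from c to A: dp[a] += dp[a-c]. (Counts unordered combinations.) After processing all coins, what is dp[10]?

after  coin     0     1     2     3     4     5     6     7     8     9    10    11    12
          3     1     0     0     1     0     0     1     0     0     1     0     0     1
          4     1     0     0     1     1     0     1     1     1     1     1     1     2
          6     1     0     0     1     1     0     2     1     1     2     2     1     4
          7     1     0     0     1     1     0     2     2     1     2     3     2     4

3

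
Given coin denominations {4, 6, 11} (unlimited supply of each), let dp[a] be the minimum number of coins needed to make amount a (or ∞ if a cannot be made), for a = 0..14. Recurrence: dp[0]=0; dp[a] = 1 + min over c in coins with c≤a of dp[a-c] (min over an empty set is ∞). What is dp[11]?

1

 a  0  1  2  3  4  5  6  7  8  9 10 11 12 13 14
dp  0  -  -  -  1  -  1  -  2  -  2  1  2  -  3
(- denotes ∞ / unreachable)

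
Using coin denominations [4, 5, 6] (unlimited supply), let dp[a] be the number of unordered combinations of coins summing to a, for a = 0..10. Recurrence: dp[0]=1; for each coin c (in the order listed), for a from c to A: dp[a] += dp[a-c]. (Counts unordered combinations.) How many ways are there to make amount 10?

2

after  coin     0     1     2     3     4     5     6     7     8     9    10
          4     1     0     0     0     1     0     0     0     1     0     0
          5     1     0     0     0     1     1     0     0     1     1     1
          6     1     0     0     0     1     1     1     0     1     1     2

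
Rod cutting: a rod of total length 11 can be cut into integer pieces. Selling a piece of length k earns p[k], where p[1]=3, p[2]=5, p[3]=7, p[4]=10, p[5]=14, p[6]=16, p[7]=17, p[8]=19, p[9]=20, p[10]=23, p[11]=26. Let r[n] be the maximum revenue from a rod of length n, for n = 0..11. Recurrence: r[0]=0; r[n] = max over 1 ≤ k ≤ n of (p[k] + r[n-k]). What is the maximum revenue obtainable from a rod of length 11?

   n    0    1    2    3    4    5    6    7    8    9   10   11
r[n]    0    3    6    9   12   15   18   21   24   27   30   33

33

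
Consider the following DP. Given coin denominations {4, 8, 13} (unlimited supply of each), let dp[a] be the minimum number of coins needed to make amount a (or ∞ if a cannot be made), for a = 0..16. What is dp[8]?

 a  0  1  2  3  4  5  6  7  8  9 10 11 12 13 14 15 16
dp  0  -  -  -  1  -  -  -  1  -  -  -  2  1  -  -  2
(- denotes ∞ / unreachable)

1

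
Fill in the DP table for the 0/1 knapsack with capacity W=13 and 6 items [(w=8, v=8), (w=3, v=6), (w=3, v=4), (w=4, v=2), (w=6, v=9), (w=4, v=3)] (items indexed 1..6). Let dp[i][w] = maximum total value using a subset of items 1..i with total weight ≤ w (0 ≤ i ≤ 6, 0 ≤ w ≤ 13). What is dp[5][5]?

6

i\w   0   1   2   3   4   5   6   7   8   9  10  11  12  13
  0   0   0   0   0   0   0   0   0   0   0   0   0   0   0
  1   0   0   0   0   0   0   0   0   8   8   8   8   8   8
  2   0   0   0   6   6   6   6   6   8   8   8  14  14  14
  3   0   0   0   6   6   6  10  10  10  10  10  14  14  14
  4   0   0   0   6   6   6  10  10  10  10  12  14  14  14
  5   0   0   0   6   6   6  10  10  10  15  15  15  19  19
  6   0   0   0   6   6   6  10  10  10  15  15  15  19  19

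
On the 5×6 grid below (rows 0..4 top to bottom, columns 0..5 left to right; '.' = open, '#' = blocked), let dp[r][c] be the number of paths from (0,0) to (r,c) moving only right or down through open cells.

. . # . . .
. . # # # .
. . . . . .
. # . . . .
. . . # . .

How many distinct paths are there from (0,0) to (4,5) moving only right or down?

r\c   0   1   2   3   4   5
  0   1   1   0   0   0   0
  1   1   2   0   0   0   0
  2   1   3   3   3   3   3
  3   1   0   3   6   9  12
  4   1   1   4   0   9  21

21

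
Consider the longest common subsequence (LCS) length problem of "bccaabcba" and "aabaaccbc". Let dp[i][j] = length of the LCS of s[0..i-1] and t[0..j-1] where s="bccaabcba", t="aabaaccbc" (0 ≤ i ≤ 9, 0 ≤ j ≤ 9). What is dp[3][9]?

   ''  a  a  b  a  a  c  c  b  c
''  0  0  0  0  0  0  0  0  0  0
 b  0  0  0  1  1  1  1  1  1  1
 c  0  0  0  1  1  1  2  2  2  2
 c  0  0  0  1  1  1  2  3  3  3
 a  0  1  1  1  2  2  2  3  3  3
 a  0  1  2  2  2  3  3  3  3  3
 b  0  1  2  3  3  3  3  3  4  4
 c  0  1  2  3  3  3  4  4  4  5
 b  0  1  2  3  3  3  4  4  5  5
 a  0  1  2  3  4  4  4  4  5  5

3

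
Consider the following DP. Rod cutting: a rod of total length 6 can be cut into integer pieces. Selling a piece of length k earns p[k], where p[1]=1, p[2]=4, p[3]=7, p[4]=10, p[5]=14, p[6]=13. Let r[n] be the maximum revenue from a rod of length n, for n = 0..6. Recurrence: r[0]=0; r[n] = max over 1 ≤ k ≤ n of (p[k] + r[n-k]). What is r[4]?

   n    0    1    2    3    4    5    6
r[n]    0    1    4    7   10   14   15

10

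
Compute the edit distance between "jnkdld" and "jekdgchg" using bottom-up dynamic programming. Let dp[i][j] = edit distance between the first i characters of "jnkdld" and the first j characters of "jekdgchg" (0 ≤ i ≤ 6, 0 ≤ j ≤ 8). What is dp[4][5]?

2

   ''  j  e  k  d  g  c  h  g
''  0  1  2  3  4  5  6  7  8
 j  1  0  1  2  3  4  5  6  7
 n  2  1  1  2  3  4  5  6  7
 k  3  2  2  1  2  3  4  5  6
 d  4  3  3  2  1  2  3  4  5
 l  5  4  4  3  2  2  3  4  5
 d  6  5  5  4  3  3  3  4  5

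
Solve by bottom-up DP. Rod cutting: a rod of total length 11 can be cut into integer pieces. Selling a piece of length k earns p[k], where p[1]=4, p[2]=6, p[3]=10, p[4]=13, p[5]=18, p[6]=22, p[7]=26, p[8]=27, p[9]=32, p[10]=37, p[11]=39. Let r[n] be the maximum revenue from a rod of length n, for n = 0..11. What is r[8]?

32

   n    0    1    2    3    4    5    6    7    8    9   10   11
r[n]    0    4    8   12   16   20   24   28   32   36   40   44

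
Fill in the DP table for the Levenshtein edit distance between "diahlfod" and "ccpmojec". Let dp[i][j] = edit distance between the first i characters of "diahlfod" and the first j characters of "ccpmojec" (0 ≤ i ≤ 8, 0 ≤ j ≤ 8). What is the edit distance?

8

   ''  c  c  p  m  o  j  e  c
''  0  1  2  3  4  5  6  7  8
 d  1  1  2  3  4  5  6  7  8
 i  2  2  2  3  4  5  6  7  8
 a  3  3  3  3  4  5  6  7  8
 h  4  4  4  4  4  5  6  7  8
 l  5  5  5  5  5  5  6  7  8
 f  6  6  6  6  6  6  6  7  8
 o  7  7  7  7  7  6  7  7  8
 d  8  8  8  8  8  7  7  8  8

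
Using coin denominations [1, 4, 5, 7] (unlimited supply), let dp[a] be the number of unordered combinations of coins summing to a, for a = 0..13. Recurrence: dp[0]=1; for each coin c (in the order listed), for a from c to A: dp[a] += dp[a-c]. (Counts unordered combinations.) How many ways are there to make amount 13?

11

after  coin     0     1     2     3     4     5     6     7     8     9    10    11    12    13
          1     1     1     1     1     1     1     1     1     1     1     1     1     1     1
          4     1     1     1     1     2     2     2     2     3     3     3     3     4     4
          5     1     1     1     1     2     3     3     3     4     5     6     6     7     8
          7     1     1     1     1     2     3     3     4     5     6     7     8    10    11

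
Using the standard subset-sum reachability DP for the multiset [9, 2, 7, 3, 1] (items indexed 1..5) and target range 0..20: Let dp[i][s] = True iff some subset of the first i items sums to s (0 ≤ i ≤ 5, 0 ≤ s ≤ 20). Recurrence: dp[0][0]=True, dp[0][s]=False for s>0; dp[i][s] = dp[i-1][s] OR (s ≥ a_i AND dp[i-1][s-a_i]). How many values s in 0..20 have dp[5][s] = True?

21

i\s   0   1   2   3   4   5   6   7   8   9  10  11  12  13  14  15  16  17  18  19  20
  0   T   F   F   F   F   F   F   F   F   F   F   F   F   F   F   F   F   F   F   F   F
  1   T   F   F   F   F   F   F   F   F   T   F   F   F   F   F   F   F   F   F   F   F
  2   T   F   T   F   F   F   F   F   F   T   F   T   F   F   F   F   F   F   F   F   F
  3   T   F   T   F   F   F   F   T   F   T   F   T   F   F   F   F   T   F   T   F   F
  4   T   F   T   T   F   T   F   T   F   T   T   T   T   F   T   F   T   F   T   T   F
  5   T   T   T   T   T   T   T   T   T   T   T   T   T   T   T   T   T   T   T   T   T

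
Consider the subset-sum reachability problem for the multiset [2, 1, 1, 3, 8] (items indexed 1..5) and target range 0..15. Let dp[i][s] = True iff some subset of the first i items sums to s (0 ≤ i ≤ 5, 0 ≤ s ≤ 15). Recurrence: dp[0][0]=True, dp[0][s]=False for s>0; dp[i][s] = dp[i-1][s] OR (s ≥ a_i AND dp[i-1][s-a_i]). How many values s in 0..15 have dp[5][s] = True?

16

i\s   0   1   2   3   4   5   6   7   8   9  10  11  12  13  14  15
  0   T   F   F   F   F   F   F   F   F   F   F   F   F   F   F   F
  1   T   F   T   F   F   F   F   F   F   F   F   F   F   F   F   F
  2   T   T   T   T   F   F   F   F   F   F   F   F   F   F   F   F
  3   T   T   T   T   T   F   F   F   F   F   F   F   F   F   F   F
  4   T   T   T   T   T   T   T   T   F   F   F   F   F   F   F   F
  5   T   T   T   T   T   T   T   T   T   T   T   T   T   T   T   T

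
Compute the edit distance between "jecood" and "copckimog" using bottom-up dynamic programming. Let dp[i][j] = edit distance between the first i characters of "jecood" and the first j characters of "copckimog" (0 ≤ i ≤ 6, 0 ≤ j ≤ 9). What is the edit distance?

7

   ''  c  o  p  c  k  i  m  o  g
''  0  1  2  3  4  5  6  7  8  9
 j  1  1  2  3  4  5  6  7  8  9
 e  2  2  2  3  4  5  6  7  8  9
 c  3  2  3  3  3  4  5  6  7  8
 o  4  3  2  3  4  4  5  6  6  7
 o  5  4  3  3  4  5  5  6  6  7
 d  6  5  4  4  4  5  6  6  7  7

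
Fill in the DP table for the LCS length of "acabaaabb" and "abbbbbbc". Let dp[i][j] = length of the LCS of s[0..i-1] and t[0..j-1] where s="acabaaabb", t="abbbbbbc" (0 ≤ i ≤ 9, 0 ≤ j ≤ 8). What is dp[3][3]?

1

   ''  a  b  b  b  b  b  b  c
''  0  0  0  0  0  0  0  0  0
 a  0  1  1  1  1  1  1  1  1
 c  0  1  1  1  1  1  1  1  2
 a  0  1  1  1  1  1  1  1  2
 b  0  1  2  2  2  2  2  2  2
 a  0  1  2  2  2  2  2  2  2
 a  0  1  2  2  2  2  2  2  2
 a  0  1  2  2  2  2  2  2  2
 b  0  1  2  3  3  3  3  3  3
 b  0  1  2  3  4  4  4  4  4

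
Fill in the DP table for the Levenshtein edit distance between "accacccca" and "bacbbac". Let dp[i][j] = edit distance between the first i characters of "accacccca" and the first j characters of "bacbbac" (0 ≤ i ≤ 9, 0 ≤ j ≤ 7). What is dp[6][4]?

4

   ''  b  a  c  b  b  a  c
''  0  1  2  3  4  5  6  7
 a  1  1  1  2  3  4  5  6
 c  2  2  2  1  2  3  4  5
 c  3  3  3  2  2  3  4  4
 a  4  4  3  3  3  3  3  4
 c  5  5  4  3  4  4  4  3
 c  6  6  5  4  4  5  5  4
 c  7  7  6  5  5  5  6  5
 c  8  8  7  6  6  6  6  6
 a  9  9  8  7  7  7  6  7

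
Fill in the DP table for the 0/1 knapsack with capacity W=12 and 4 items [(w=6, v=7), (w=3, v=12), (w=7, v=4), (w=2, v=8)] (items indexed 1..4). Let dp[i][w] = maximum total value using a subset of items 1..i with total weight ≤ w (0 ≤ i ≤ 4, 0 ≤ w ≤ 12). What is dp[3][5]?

12

i\w   0   1   2   3   4   5   6   7   8   9  10  11  12
  0   0   0   0   0   0   0   0   0   0   0   0   0   0
  1   0   0   0   0   0   0   7   7   7   7   7   7   7
  2   0   0   0  12  12  12  12  12  12  19  19  19  19
  3   0   0   0  12  12  12  12  12  12  19  19  19  19
  4   0   0   8  12  12  20  20  20  20  20  20  27  27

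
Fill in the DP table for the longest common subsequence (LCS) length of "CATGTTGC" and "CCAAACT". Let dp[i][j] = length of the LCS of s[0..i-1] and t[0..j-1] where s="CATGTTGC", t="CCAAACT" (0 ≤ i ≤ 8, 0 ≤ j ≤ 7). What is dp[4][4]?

2

   ''  C  C  A  A  A  C  T
''  0  0  0  0  0  0  0  0
 C  0  1  1  1  1  1  1  1
 A  0  1  1  2  2  2  2  2
 T  0  1  1  2  2  2  2  3
 G  0  1  1  2  2  2  2  3
 T  0  1  1  2  2  2  2  3
 T  0  1  1  2  2  2  2  3
 G  0  1  1  2  2  2  2  3
 C  0  1  2  2  2  2  3  3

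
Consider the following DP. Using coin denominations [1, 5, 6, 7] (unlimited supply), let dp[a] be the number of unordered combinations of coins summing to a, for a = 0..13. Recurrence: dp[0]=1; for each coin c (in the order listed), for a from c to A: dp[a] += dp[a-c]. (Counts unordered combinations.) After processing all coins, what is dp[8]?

4

after  coin     0     1     2     3     4     5     6     7     8     9    10    11    12    13
          1     1     1     1     1     1     1     1     1     1     1     1     1     1     1
          5     1     1     1     1     1     2     2     2     2     2     3     3     3     3
          6     1     1     1     1     1     2     3     3     3     3     4     5     6     6
          7     1     1     1     1     1     2     3     4     4     4     5     6     8     9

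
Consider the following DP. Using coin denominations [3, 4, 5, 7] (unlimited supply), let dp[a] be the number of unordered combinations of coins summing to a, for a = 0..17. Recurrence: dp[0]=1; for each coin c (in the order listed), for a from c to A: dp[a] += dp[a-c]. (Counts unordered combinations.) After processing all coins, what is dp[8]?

after  coin     0     1     2     3     4     5     6     7     8     9    10    11    12    13    14    15    16    17
          3     1     0     0     1     0     0     1     0     0     1     0     0     1     0     0     1     0     0
          4     1     0     0     1     1     0     1     1     1     1     1     1     2     1     1     2     2     1
          5     1     0     0     1     1     1     1     1     2     2     2     2     3     3     3     4     4     4
          7     1     0     0     1     1     1     1     2     2     2     3     3     4     4     5     6     6     7

2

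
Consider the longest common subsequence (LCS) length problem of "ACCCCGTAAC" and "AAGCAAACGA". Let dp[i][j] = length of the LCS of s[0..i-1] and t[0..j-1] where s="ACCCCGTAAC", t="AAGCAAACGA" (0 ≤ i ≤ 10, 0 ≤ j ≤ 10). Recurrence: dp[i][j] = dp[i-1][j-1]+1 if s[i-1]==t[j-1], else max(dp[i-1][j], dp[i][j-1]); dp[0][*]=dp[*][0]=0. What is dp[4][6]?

2

   ''  A  A  G  C  A  A  A  C  G  A
''  0  0  0  0  0  0  0  0  0  0  0
 A  0  1  1  1  1  1  1  1  1  1  1
 C  0  1  1  1  2  2  2  2  2  2  2
 C  0  1  1  1  2  2  2  2  3  3  3
 C  0  1  1  1  2  2  2  2  3  3  3
 C  0  1  1  1  2  2  2  2  3  3  3
 G  0  1  1  2  2  2  2  2  3  4  4
 T  0  1  1  2  2  2  2  2  3  4  4
 A  0  1  2  2  2  3  3  3  3  4  5
 A  0  1  2  2  2  3  4  4  4  4  5
 C  0  1  2  2  3  3  4  4  5  5  5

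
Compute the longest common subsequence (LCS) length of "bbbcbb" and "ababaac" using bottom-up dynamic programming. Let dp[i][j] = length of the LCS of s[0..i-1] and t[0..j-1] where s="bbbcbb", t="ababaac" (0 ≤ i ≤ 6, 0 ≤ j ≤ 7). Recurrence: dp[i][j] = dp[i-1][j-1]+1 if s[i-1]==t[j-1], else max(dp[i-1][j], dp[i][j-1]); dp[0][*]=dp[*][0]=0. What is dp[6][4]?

   ''  a  b  a  b  a  a  c
''  0  0  0  0  0  0  0  0
 b  0  0  1  1  1  1  1  1
 b  0  0  1  1  2  2  2  2
 b  0  0  1  1  2  2  2  2
 c  0  0  1  1  2  2  2  3
 b  0  0  1  1  2  2  2  3
 b  0  0  1  1  2  2  2  3

2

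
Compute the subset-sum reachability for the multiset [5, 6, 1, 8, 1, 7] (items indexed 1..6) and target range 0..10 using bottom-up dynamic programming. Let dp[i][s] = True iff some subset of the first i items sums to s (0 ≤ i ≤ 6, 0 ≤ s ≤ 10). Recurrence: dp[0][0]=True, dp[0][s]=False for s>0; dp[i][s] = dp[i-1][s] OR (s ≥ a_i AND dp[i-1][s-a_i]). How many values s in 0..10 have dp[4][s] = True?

i\s   0   1   2   3   4   5   6   7   8   9  10
  0   T   F   F   F   F   F   F   F   F   F   F
  1   T   F   F   F   F   T   F   F   F   F   F
  2   T   F   F   F   F   T   T   F   F   F   F
  3   T   T   F   F   F   T   T   T   F   F   F
  4   T   T   F   F   F   T   T   T   T   T   F
  5   T   T   T   F   F   T   T   T   T   T   T
  6   T   T   T   F   F   T   T   T   T   T   T

7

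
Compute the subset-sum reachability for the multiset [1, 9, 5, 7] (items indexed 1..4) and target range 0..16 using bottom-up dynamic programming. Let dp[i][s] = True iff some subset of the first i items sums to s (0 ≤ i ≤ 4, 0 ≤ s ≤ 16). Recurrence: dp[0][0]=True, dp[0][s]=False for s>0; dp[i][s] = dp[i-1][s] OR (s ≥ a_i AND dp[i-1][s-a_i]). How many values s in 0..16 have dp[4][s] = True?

13

i\s   0   1   2   3   4   5   6   7   8   9  10  11  12  13  14  15  16
  0   T   F   F   F   F   F   F   F   F   F   F   F   F   F   F   F   F
  1   T   T   F   F   F   F   F   F   F   F   F   F   F   F   F   F   F
  2   T   T   F   F   F   F   F   F   F   T   T   F   F   F   F   F   F
  3   T   T   F   F   F   T   T   F   F   T   T   F   F   F   T   T   F
  4   T   T   F   F   F   T   T   T   T   T   T   F   T   T   T   T   T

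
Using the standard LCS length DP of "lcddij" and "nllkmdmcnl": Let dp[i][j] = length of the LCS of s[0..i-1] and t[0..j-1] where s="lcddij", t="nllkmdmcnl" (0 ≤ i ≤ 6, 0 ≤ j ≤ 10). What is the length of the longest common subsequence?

2

   ''  n  l  l  k  m  d  m  c  n  l
''  0  0  0  0  0  0  0  0  0  0  0
 l  0  0  1  1  1  1  1  1  1  1  1
 c  0  0  1  1  1  1  1  1  2  2  2
 d  0  0  1  1  1  1  2  2  2  2  2
 d  0  0  1  1  1  1  2  2  2  2  2
 i  0  0  1  1  1  1  2  2  2  2  2
 j  0  0  1  1  1  1  2  2  2  2  2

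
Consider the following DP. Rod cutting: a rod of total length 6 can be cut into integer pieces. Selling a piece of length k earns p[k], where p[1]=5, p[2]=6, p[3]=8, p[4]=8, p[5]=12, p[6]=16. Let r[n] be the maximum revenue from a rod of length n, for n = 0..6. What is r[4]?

20

   n    0    1    2    3    4    5    6
r[n]    0    5   10   15   20   25   30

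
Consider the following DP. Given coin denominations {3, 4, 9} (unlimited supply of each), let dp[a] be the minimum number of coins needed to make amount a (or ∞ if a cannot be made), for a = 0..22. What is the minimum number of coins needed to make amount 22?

3

 a  0  1  2  3  4  5  6  7  8  9 10 11 12 13 14 15 16 17 18 19 20 21 22
dp  0  -  -  1  1  -  2  2  2  1  3  3  2  2  4  3  3  3  2  4  4  3  3
(- denotes ∞ / unreachable)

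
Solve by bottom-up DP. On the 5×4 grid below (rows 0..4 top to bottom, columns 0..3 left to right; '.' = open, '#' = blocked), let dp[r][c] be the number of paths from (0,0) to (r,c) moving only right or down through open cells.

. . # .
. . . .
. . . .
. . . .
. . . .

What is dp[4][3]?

30

r\c   0   1   2   3
  0   1   1   0   0
  1   1   2   2   2
  2   1   3   5   7
  3   1   4   9  16
  4   1   5  14  30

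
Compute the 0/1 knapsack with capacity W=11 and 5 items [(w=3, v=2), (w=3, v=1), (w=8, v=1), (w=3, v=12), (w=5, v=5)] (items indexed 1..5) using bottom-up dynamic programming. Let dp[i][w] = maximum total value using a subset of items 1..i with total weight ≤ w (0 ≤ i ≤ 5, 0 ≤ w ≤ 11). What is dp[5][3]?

i\w   0   1   2   3   4   5   6   7   8   9  10  11
  0   0   0   0   0   0   0   0   0   0   0   0   0
  1   0   0   0   2   2   2   2   2   2   2   2   2
  2   0   0   0   2   2   2   3   3   3   3   3   3
  3   0   0   0   2   2   2   3   3   3   3   3   3
  4   0   0   0  12  12  12  14  14  14  15  15  15
  5   0   0   0  12  12  12  14  14  17  17  17  19

12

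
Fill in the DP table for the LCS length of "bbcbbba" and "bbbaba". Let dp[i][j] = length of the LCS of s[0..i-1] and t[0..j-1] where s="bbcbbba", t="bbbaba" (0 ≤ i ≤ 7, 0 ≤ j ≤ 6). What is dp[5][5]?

   ''  b  b  b  a  b  a
''  0  0  0  0  0  0  0
 b  0  1  1  1  1  1  1
 b  0  1  2  2  2  2  2
 c  0  1  2  2  2  2  2
 b  0  1  2  3  3  3  3
 b  0  1  2  3  3  4  4
 b  0  1  2  3  3  4  4
 a  0  1  2  3  4  4  5

4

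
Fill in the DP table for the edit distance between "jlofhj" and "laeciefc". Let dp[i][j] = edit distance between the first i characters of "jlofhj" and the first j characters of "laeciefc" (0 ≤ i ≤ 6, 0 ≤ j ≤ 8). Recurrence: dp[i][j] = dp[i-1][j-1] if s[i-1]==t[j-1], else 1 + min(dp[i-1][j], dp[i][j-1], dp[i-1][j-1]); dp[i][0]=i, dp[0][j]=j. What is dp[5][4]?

4

   ''  l  a  e  c  i  e  f  c
''  0  1  2  3  4  5  6  7  8
 j  1  1  2  3  4  5  6  7  8
 l  2  1  2  3  4  5  6  7  8
 o  3  2  2  3  4  5  6  7  8
 f  4  3  3  3  4  5  6  6  7
 h  5  4  4  4  4  5  6  7  7
 j  6  5  5  5  5  5  6  7  8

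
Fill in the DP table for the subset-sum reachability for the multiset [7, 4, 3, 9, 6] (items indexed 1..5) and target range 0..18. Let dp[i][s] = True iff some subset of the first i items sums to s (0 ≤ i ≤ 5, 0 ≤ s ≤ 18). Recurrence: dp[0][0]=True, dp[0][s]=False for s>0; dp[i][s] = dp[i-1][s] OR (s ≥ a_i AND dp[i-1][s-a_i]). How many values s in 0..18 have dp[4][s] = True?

11

i\s   0   1   2   3   4   5   6   7   8   9  10  11  12  13  14  15  16  17  18
  0   T   F   F   F   F   F   F   F   F   F   F   F   F   F   F   F   F   F   F
  1   T   F   F   F   F   F   F   T   F   F   F   F   F   F   F   F   F   F   F
  2   T   F   F   F   T   F   F   T   F   F   F   T   F   F   F   F   F   F   F
  3   T   F   F   T   T   F   F   T   F   F   T   T   F   F   T   F   F   F   F
  4   T   F   F   T   T   F   F   T   F   T   T   T   T   T   T   F   T   F   F
  5   T   F   F   T   T   F   T   T   F   T   T   T   T   T   T   T   T   T   T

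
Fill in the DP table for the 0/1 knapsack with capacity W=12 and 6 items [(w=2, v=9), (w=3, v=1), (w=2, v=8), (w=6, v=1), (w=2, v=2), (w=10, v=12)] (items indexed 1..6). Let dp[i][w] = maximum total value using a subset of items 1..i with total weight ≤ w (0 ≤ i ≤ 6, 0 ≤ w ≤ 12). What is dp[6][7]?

i\w   0   1   2   3   4   5   6   7   8   9  10  11  12
  0   0   0   0   0   0   0   0   0   0   0   0   0   0
  1   0   0   9   9   9   9   9   9   9   9   9   9   9
  2   0   0   9   9   9  10  10  10  10  10  10  10  10
  3   0   0   9   9  17  17  17  18  18  18  18  18  18
  4   0   0   9   9  17  17  17  18  18  18  18  18  18
  5   0   0   9   9  17  17  19  19  19  20  20  20  20
  6   0   0   9   9  17  17  19  19  19  20  20  20  21

19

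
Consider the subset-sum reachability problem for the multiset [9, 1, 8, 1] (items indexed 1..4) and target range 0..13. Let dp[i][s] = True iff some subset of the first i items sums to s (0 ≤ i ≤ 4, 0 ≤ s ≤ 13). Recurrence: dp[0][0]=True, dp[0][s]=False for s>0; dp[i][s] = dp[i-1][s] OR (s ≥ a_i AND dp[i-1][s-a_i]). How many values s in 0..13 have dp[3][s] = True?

5

i\s   0   1   2   3   4   5   6   7   8   9  10  11  12  13
  0   T   F   F   F   F   F   F   F   F   F   F   F   F   F
  1   T   F   F   F   F   F   F   F   F   T   F   F   F   F
  2   T   T   F   F   F   F   F   F   F   T   T   F   F   F
  3   T   T   F   F   F   F   F   F   T   T   T   F   F   F
  4   T   T   T   F   F   F   F   F   T   T   T   T   F   F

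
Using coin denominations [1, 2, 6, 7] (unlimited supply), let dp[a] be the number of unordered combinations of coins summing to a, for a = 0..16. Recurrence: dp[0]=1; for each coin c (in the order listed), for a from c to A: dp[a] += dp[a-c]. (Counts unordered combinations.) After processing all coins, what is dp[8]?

8

after  coin     0     1     2     3     4     5     6     7     8     9    10    11    12    13    14    15    16
          1     1     1     1     1     1     1     1     1     1     1     1     1     1     1     1     1     1
          2     1     1     2     2     3     3     4     4     5     5     6     6     7     7     8     8     9
          6     1     1     2     2     3     3     5     5     7     7     9     9    12    12    15    15    18
          7     1     1     2     2     3     3     5     6     8     9    11    12    15    17    21    23    27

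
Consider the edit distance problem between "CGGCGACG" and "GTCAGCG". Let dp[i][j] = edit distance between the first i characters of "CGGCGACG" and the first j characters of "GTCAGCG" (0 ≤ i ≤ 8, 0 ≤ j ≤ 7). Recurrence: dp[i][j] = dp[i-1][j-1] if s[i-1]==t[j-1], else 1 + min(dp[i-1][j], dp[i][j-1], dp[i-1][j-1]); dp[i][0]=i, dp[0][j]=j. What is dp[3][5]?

   ''  G  T  C  A  G  C  G
''  0  1  2  3  4  5  6  7
 C  1  1  2  2  3  4  5  6
 G  2  1  2  3  3  3  4  5
 G  3  2  2  3  4  3  4  4
 C  4  3  3  2  3  4  3  4
 G  5  4  4  3  3  3  4  3
 A  6  5  5  4  3  4  4  4
 C  7  6  6  5  4  4  4  5
 G  8  7  7  6  5  4  5  4

3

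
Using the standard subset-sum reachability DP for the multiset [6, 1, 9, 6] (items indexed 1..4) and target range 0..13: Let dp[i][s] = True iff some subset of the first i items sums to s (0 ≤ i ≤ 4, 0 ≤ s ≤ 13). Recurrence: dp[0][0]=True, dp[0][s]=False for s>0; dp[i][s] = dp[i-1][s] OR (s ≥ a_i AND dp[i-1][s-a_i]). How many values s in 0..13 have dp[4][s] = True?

8

i\s   0   1   2   3   4   5   6   7   8   9  10  11  12  13
  0   T   F   F   F   F   F   F   F   F   F   F   F   F   F
  1   T   F   F   F   F   F   T   F   F   F   F   F   F   F
  2   T   T   F   F   F   F   T   T   F   F   F   F   F   F
  3   T   T   F   F   F   F   T   T   F   T   T   F   F   F
  4   T   T   F   F   F   F   T   T   F   T   T   F   T   T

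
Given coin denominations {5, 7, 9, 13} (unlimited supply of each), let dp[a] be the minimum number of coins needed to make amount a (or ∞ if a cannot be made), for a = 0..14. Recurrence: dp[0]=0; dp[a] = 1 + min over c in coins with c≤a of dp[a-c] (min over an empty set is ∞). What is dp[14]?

 a  0  1  2  3  4  5  6  7  8  9 10 11 12 13 14
dp  0  -  -  -  -  1  -  1  -  1  2  -  2  1  2
(- denotes ∞ / unreachable)

2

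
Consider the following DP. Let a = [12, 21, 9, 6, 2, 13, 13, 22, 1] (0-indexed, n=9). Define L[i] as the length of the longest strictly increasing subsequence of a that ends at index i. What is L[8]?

   i    0    1    2    3    4    5    6    7    8
a[i]   12   21    9    6    2   13   13   22    1
L[i]    1    2    1    1    1    2    2    3    1

1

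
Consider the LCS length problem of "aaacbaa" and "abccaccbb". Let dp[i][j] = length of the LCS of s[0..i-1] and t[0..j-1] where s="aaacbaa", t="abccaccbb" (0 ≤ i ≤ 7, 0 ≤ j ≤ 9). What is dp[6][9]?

4

   ''  a  b  c  c  a  c  c  b  b
''  0  0  0  0  0  0  0  0  0  0
 a  0  1  1  1  1  1  1  1  1  1
 a  0  1  1  1  1  2  2  2  2  2
 a  0  1  1  1  1  2  2  2  2  2
 c  0  1  1  2  2  2  3  3  3  3
 b  0  1  2  2  2  2  3  3  4  4
 a  0  1  2  2  2  3  3  3  4  4
 a  0  1  2  2  2  3  3  3  4  4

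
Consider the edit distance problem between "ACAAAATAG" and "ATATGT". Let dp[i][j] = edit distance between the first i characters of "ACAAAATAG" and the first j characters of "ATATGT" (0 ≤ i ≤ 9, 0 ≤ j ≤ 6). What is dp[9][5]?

   ''  A  T  A  T  G  T
''  0  1  2  3  4  5  6
 A  1  0  1  2  3  4  5
 C  2  1  1  2  3  4  5
 A  3  2  2  1  2  3  4
 A  4  3  3  2  2  3  4
 A  5  4  4  3  3  3  4
 A  6  5  5  4  4  4  4
 T  7  6  5  5  4  5  4
 A  8  7  6  5  5  5  5
 G  9  8  7  6  6  5  6

5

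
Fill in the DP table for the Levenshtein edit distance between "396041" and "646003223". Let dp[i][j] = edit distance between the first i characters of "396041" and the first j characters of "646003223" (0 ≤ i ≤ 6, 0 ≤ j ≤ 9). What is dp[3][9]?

   ''  6  4  6  0  0  3  2  2  3
''  0  1  2  3  4  5  6  7  8  9
 3  1  1  2  3  4  5  5  6  7  8
 9  2  2  2  3  4  5  6  6  7  8
 6  3  2  3  2  3  4  5  6  7  8
 0  4  3  3  3  2  3  4  5  6  7
 4  5  4  3  4  3  3  4  5  6  7
 1  6  5  4  4  4  4  4  5  6  7

8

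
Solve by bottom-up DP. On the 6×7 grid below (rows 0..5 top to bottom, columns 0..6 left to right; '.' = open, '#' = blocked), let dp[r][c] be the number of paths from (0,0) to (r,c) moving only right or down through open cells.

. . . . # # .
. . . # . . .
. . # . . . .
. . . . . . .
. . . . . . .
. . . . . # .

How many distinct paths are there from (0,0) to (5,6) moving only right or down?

r\c   0   1   2   3   4   5   6
  0   1   1   1   1   0   0   0
  1   1   2   3   0   0   0   0
  2   1   3   0   0   0   0   0
  3   1   4   4   4   4   4   4
  4   1   5   9  13  17  21  25
  5   1   6  15  28  45   0  25

25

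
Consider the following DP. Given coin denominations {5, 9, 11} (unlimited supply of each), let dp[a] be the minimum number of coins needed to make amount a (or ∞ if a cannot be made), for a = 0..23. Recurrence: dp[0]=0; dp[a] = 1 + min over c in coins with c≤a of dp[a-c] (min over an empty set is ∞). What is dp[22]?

 a  0  1  2  3  4  5  6  7  8  9 10 11 12 13 14 15 16 17 18 19 20 21 22 23
dp  0  -  -  -  -  1  -  -  -  1  2  1  -  -  2  3  2  -  2  3  2  3  2  3
(- denotes ∞ / unreachable)

2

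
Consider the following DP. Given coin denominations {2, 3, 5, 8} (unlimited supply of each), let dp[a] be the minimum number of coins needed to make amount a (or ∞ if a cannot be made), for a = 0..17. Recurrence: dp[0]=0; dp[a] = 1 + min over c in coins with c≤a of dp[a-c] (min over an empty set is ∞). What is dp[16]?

 a  0  1  2  3  4  5  6  7  8  9 10 11 12 13 14 15 16 17
dp  0  -  1  1  2  1  2  2  1  3  2  2  3  2  3  3  2  4
(- denotes ∞ / unreachable)

2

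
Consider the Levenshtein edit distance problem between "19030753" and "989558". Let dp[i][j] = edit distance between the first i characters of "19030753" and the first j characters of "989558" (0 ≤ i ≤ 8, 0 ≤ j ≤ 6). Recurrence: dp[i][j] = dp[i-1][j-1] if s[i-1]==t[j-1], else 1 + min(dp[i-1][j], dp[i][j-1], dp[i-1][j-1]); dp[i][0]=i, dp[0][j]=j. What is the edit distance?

6

   ''  9  8  9  5  5  8
''  0  1  2  3  4  5  6
 1  1  1  2  3  4  5  6
 9  2  1  2  2  3  4  5
 0  3  2  2  3  3  4  5
 3  4  3  3  3  4  4  5
 0  5  4  4  4  4  5  5
 7  6  5  5  5  5  5  6
 5  7  6  6  6  5  5  6
 3  8  7  7  7  6  6  6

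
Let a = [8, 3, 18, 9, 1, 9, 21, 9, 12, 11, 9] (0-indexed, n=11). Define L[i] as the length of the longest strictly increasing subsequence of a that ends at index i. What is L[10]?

   i    0    1    2    3    4    5    6    7    8    9   10
a[i]    8    3   18    9    1    9   21    9   12   11    9
L[i]    1    1    2    2    1    2    3    2    3    3    2

2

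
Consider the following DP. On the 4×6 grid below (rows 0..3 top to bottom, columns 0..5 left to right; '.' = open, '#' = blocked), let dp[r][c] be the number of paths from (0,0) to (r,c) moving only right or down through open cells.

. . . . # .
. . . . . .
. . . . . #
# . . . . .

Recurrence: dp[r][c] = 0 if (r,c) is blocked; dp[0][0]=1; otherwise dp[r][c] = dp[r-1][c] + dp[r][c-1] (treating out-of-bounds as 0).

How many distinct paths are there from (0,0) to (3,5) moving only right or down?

r\c   0   1   2   3   4   5
  0   1   1   1   1   0   0
  1   1   2   3   4   4   4
  2   1   3   6  10  14   0
  3   0   3   9  19  33  33

33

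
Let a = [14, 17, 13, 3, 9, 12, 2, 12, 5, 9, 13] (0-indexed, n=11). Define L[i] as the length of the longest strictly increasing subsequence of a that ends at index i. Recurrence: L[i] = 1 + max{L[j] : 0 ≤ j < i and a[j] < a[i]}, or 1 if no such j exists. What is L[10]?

4

   i    0    1    2    3    4    5    6    7    8    9   10
a[i]   14   17   13    3    9   12    2   12    5    9   13
L[i]    1    2    1    1    2    3    1    3    2    3    4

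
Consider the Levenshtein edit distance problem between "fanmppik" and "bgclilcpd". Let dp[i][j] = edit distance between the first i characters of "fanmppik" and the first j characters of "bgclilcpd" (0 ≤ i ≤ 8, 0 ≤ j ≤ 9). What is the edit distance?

   ''  b  g  c  l  i  l  c  p  d
''  0  1  2  3  4  5  6  7  8  9
 f  1  1  2  3  4  5  6  7  8  9
 a  2  2  2  3  4  5  6  7  8  9
 n  3  3  3  3  4  5  6  7  8  9
 m  4  4  4  4  4  5  6  7  8  9
 p  5  5  5  5  5  5  6  7  7  8
 p  6  6  6  6  6  6  6  7  7  8
 i  7  7  7  7  7  6  7  7  8  8
 k  8  8  8  8  8  7  7  8  8  9

9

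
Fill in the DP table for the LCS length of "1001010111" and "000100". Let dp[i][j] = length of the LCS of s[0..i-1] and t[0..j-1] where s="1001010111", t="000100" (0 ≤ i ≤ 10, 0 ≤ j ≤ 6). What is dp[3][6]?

3

   ''  0  0  0  1  0  0
''  0  0  0  0  0  0  0
 1  0  0  0  0  1  1  1
 0  0  1  1  1  1  2  2
 0  0  1  2  2  2  2  3
 1  0  1  2  2  3  3  3
 0  0  1  2  3  3  4  4
 1  0  1  2  3  4  4  4
 0  0  1  2  3  4  5  5
 1  0  1  2  3  4  5  5
 1  0  1  2  3  4  5  5
 1  0  1  2  3  4  5  5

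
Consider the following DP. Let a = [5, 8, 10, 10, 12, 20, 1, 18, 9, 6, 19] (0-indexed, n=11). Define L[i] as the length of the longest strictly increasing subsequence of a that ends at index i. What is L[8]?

   i    0    1    2    3    4    5    6    7    8    9   10
a[i]    5    8   10   10   12   20    1   18    9    6   19
L[i]    1    2    3    3    4    5    1    5    3    2    6

3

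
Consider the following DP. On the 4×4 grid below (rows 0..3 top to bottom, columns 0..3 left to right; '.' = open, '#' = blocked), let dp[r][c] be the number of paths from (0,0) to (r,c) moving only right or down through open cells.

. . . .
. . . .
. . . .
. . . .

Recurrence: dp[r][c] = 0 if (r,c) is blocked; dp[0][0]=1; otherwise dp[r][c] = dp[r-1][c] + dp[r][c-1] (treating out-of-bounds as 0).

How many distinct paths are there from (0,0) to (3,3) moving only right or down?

r\c   0   1   2   3
  0   1   1   1   1
  1   1   2   3   4
  2   1   3   6  10
  3   1   4  10  20

20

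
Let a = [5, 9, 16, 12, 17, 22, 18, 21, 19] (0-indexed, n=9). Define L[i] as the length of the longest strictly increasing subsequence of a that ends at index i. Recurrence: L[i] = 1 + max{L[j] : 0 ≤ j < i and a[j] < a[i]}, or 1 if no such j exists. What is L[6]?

   i    0    1    2    3    4    5    6    7    8
a[i]    5    9   16   12   17   22   18   21   19
L[i]    1    2    3    3    4    5    5    6    6

5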